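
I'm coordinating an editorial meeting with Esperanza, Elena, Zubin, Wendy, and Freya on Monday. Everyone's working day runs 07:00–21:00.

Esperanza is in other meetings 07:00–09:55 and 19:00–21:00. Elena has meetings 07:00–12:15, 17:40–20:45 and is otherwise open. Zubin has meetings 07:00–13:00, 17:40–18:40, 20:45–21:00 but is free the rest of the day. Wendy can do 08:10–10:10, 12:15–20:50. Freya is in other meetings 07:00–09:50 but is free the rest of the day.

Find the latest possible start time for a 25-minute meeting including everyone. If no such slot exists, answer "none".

Esperanza free: 09:55-19:00 (invert busy blocks within the working day).
Elena free: 12:15-17:40, 20:45-21:00 (invert busy blocks within the working day).
Zubin free: 13:00-17:40, 18:40-20:45 (invert busy blocks within the working day).
Wendy free: 08:10-10:10, 12:15-20:50.
Freya free: 09:50-21:00 (invert busy blocks within the working day).
Esperanza ∩ Elena: 12:15-17:40.
Esperanza ∩ Elena ∩ Zubin: 13:00-17:40.
Esperanza ∩ Elena ∩ Zubin ∩ Wendy: 13:00-17:40.
Esperanza ∩ Elena ∩ Zubin ∩ Wendy ∩ Freya: 13:00-17:40.
So the common availability across everyone is 13:00-17:40.
The last common window of at least 25 minutes is 13:00-17:40; a 25-minute meeting can start as late as 17:15 and still end by 17:40.

17:15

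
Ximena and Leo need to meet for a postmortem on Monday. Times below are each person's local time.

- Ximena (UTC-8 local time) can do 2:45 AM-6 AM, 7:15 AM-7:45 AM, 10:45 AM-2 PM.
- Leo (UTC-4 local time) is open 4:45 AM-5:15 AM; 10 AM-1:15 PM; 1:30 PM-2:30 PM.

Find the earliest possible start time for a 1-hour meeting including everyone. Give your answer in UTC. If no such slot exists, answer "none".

none

Ximena in UTC: 10:45-14:00, 15:15-15:45, 18:45-22:00 (add 8h to convert from UTC-8).
Leo in UTC: 08:45-09:15, 14:00-17:15, 17:30-18:30 (add 4h to convert from UTC-4).
Ximena ∩ Leo: 15:15-15:45.
Those are the intersection windows.
No common window is at least 60 minutes long.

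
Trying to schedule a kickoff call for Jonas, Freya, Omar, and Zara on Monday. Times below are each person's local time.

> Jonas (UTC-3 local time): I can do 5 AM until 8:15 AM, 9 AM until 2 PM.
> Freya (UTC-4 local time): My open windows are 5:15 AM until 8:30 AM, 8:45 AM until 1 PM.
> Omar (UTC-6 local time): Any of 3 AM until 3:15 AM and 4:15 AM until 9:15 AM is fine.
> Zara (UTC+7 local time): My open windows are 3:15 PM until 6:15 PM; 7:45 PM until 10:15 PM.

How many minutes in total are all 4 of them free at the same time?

210

Jonas in UTC: 08:00-11:15, 12:00-17:00 (add 3h to convert from UTC-3).
Freya in UTC: 09:15-12:30, 12:45-17:00 (add 4h to convert from UTC-4).
Omar in UTC: 09:00-09:15, 10:15-15:15 (add 6h to convert from UTC-6).
Zara in UTC: 08:15-11:15, 12:45-15:15 (subtract 7h to convert from UTC+7).
Jonas ∩ Freya: 09:15-11:15, 12:00-12:30, 12:45-17:00.
Jonas ∩ Freya ∩ Omar: 10:15-11:15, 12:00-12:30, 12:45-15:15.
Jonas ∩ Freya ∩ Omar ∩ Zara: 10:15-11:15, 12:45-15:15.
Summing the common windows: 60 + 150 = 210 minutes.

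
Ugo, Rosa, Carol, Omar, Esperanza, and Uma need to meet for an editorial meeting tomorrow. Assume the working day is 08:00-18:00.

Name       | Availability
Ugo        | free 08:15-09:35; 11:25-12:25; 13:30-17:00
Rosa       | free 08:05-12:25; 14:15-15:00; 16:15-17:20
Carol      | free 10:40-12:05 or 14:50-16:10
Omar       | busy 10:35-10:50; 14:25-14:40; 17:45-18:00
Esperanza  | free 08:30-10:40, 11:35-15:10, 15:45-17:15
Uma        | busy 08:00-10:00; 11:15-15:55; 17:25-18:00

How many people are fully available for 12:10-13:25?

2

Ugo free: 08:15-09:35, 11:25-12:25, 13:30-17:00.
Rosa free: 08:05-12:25, 14:15-15:00, 16:15-17:20.
Carol free: 10:40-12:05, 14:50-16:10.
Omar free: 08:00-10:35, 10:50-14:25, 14:40-17:45 (invert busy blocks within the working day).
Esperanza free: 08:30-10:40, 11:35-15:10, 15:45-17:15.
Uma free: 10:00-11:15, 15:55-17:25 (invert busy blocks within the working day).
Omar and Esperanza can make the full 12:10-13:25 slot — that's 2.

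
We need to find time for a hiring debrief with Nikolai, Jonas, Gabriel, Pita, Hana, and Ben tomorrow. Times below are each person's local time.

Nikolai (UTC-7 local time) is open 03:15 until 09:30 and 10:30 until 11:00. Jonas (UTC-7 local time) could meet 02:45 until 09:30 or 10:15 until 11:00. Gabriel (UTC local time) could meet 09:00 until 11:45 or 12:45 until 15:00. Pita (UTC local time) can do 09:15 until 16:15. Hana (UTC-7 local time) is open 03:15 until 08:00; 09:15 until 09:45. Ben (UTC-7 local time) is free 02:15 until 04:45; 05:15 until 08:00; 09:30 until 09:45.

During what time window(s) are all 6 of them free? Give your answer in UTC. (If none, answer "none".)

Nikolai in UTC: 10:15-16:30, 17:30-18:00 (add 7h to convert from UTC-7).
Jonas in UTC: 09:45-16:30, 17:15-18:00 (add 7h to convert from UTC-7).
Gabriel in UTC: 09:00-11:45, 12:45-15:00.
Pita in UTC: 09:15-16:15.
Hana in UTC: 10:15-15:00, 16:15-16:45 (add 7h to convert from UTC-7).
Ben in UTC: 09:15-11:45, 12:15-15:00, 16:30-16:45 (add 7h to convert from UTC-7).
Nikolai ∩ Jonas: 10:15-16:30, 17:30-18:00.
Nikolai ∩ Jonas ∩ Gabriel: 10:15-11:45, 12:45-15:00.
Nikolai ∩ Jonas ∩ Gabriel ∩ Pita: 10:15-11:45, 12:45-15:00.
Nikolai ∩ Jonas ∩ Gabriel ∩ Pita ∩ Hana: 10:15-11:45, 12:45-15:00.
Nikolai ∩ Jonas ∩ Gabriel ∩ Pita ∩ Hana ∩ Ben: 10:15-11:45, 12:45-15:00.
So the common availability across everyone is 10:15-11:45, 12:45-15:00.

10:15-11:45, 12:45-15:00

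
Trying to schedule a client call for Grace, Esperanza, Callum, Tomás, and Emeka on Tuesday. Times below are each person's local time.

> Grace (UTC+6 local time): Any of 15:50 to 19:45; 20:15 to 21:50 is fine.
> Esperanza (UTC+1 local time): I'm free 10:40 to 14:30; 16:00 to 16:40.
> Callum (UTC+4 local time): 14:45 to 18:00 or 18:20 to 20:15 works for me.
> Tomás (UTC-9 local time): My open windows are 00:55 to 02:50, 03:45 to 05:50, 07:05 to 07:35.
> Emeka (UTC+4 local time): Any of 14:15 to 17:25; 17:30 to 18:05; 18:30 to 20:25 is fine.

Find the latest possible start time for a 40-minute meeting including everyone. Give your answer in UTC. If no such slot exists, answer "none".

12:45

Grace in UTC: 09:50-13:45, 14:15-15:50 (subtract 6h to convert from UTC+6).
Esperanza in UTC: 09:40-13:30, 15:00-15:40 (subtract 1h to convert from UTC+1).
Callum in UTC: 10:45-14:00, 14:20-16:15 (subtract 4h to convert from UTC+4).
Tomás in UTC: 09:55-11:50, 12:45-14:50, 16:05-16:35 (add 9h to convert from UTC-9).
Emeka in UTC: 10:15-13:25, 13:30-14:05, 14:30-16:25 (subtract 4h to convert from UTC+4).
Grace ∩ Esperanza: 09:50-13:30, 15:00-15:40.
Grace ∩ Esperanza ∩ Callum: 10:45-13:30, 15:00-15:40.
Grace ∩ Esperanza ∩ Callum ∩ Tomás: 10:45-11:50, 12:45-13:30.
Grace ∩ Esperanza ∩ Callum ∩ Tomás ∩ Emeka: 10:45-11:50, 12:45-13:25.
So the common availability across everyone is 10:45-11:50, 12:45-13:25.
The last common window of at least 40 minutes is 12:45-13:25; a 40-minute meeting can start as late as 12:45 and still end by 13:25.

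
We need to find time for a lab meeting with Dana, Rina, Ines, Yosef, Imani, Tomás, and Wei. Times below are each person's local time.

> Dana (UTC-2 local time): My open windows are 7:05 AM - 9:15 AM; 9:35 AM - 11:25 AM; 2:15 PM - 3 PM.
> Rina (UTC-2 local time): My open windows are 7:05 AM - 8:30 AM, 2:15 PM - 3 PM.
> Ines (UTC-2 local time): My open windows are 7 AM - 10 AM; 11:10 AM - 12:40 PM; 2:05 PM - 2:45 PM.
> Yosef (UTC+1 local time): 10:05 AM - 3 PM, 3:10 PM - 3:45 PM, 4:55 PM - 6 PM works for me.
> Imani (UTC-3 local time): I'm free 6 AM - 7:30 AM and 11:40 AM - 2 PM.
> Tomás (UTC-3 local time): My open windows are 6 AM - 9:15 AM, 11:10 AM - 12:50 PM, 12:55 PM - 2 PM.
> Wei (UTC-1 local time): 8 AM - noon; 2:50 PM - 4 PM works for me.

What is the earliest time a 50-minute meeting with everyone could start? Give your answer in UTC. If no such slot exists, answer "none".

09:05

Dana in UTC: 09:05-11:15, 11:35-13:25, 16:15-17:00 (add 2h to convert from UTC-2).
Rina in UTC: 09:05-10:30, 16:15-17:00 (add 2h to convert from UTC-2).
Ines in UTC: 09:00-12:00, 13:10-14:40, 16:05-16:45 (add 2h to convert from UTC-2).
Yosef in UTC: 09:05-14:00, 14:10-14:45, 15:55-17:00 (subtract 1h to convert from UTC+1).
Imani in UTC: 09:00-10:30, 14:40-17:00 (add 3h to convert from UTC-3).
Tomás in UTC: 09:00-12:15, 14:10-15:50, 15:55-17:00 (add 3h to convert from UTC-3).
Wei in UTC: 09:00-13:00, 15:50-17:00 (add 1h to convert from UTC-1).
Dana ∩ Rina: 09:05-10:30, 16:15-17:00.
Dana ∩ Rina ∩ Ines: 09:05-10:30, 16:15-16:45.
Dana ∩ Rina ∩ Ines ∩ Yosef: 09:05-10:30, 16:15-16:45.
Dana ∩ Rina ∩ Ines ∩ Yosef ∩ Imani: 09:05-10:30, 16:15-16:45.
Dana ∩ Rina ∩ Ines ∩ Yosef ∩ Imani ∩ Tomás: 09:05-10:30, 16:15-16:45.
Dana ∩ Rina ∩ Ines ∩ Yosef ∩ Imani ∩ Tomás ∩ Wei: 09:05-10:30, 16:15-16:45.
The first common window of at least 50 minutes is 09:05-10:30, so the earliest start is 09:05.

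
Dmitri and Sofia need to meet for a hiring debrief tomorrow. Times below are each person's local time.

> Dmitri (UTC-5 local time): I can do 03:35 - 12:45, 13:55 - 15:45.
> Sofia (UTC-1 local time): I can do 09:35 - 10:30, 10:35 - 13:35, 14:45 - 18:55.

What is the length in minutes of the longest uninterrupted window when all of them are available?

Dmitri in UTC: 08:35-17:45, 18:55-20:45 (add 5h to convert from UTC-5).
Sofia in UTC: 10:35-11:30, 11:35-14:35, 15:45-19:55 (add 1h to convert from UTC-1).
Dmitri ∩ Sofia: 10:35-11:30, 11:35-14:35, 15:45-17:45, 18:55-19:55.
So the common availability across everyone is 10:35-11:30, 11:35-14:35, 15:45-17:45, 18:55-19:55.
The longest is 11:35-14:35 at 180 minutes.

180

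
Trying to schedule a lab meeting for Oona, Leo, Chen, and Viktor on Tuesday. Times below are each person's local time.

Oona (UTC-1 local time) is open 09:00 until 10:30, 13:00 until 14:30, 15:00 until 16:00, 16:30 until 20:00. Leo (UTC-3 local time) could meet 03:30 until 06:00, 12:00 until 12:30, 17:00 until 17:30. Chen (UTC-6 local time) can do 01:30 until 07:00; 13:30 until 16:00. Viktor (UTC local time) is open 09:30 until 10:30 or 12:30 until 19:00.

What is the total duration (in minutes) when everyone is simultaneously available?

Oona in UTC: 10:00-11:30, 14:00-15:30, 16:00-17:00, 17:30-21:00 (add 1h to convert from UTC-1).
Leo in UTC: 06:30-09:00, 15:00-15:30, 20:00-20:30 (add 3h to convert from UTC-3).
Chen in UTC: 07:30-13:00, 19:30-22:00 (add 6h to convert from UTC-6).
Viktor in UTC: 09:30-10:30, 12:30-19:00.
Oona ∩ Leo: 15:00-15:30, 20:00-20:30.
Oona ∩ Leo ∩ Chen: 20:00-20:30.
Oona ∩ Leo ∩ Chen ∩ Viktor: ∅.
There is no time when everyone is free.
There is no common window, so the total is 0 minutes.

0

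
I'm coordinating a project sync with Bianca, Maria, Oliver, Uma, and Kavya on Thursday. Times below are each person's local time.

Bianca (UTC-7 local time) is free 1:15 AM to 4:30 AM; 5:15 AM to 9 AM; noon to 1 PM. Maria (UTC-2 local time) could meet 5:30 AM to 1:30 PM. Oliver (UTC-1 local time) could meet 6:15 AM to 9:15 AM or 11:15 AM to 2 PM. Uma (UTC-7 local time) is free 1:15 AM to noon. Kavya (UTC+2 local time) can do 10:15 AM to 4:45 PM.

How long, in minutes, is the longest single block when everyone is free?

Bianca in UTC: 08:15-11:30, 12:15-16:00, 19:00-20:00 (add 7h to convert from UTC-7).
Maria in UTC: 07:30-15:30 (add 2h to convert from UTC-2).
Oliver in UTC: 07:15-10:15, 12:15-15:00 (add 1h to convert from UTC-1).
Uma in UTC: 08:15-19:00 (add 7h to convert from UTC-7).
Kavya in UTC: 08:15-14:45 (subtract 2h to convert from UTC+2).
Bianca ∩ Maria: 08:15-11:30, 12:15-15:30.
Bianca ∩ Maria ∩ Oliver: 08:15-10:15, 12:15-15:00.
Bianca ∩ Maria ∩ Oliver ∩ Uma: 08:15-10:15, 12:15-15:00.
Bianca ∩ Maria ∩ Oliver ∩ Uma ∩ Kavya: 08:15-10:15, 12:15-14:45.
The longest is 12:15-14:45 at 150 minutes.

150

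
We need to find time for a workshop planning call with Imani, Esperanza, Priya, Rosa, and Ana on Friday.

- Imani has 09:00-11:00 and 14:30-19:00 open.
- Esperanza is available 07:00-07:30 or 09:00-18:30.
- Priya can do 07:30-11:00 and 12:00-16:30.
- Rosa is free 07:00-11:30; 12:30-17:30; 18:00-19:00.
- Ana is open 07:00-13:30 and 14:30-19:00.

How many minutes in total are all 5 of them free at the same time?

240

Imani ∩ Esperanza: 09:00-11:00, 14:30-18:30.
Imani ∩ Esperanza ∩ Priya: 09:00-11:00, 14:30-16:30.
Imani ∩ Esperanza ∩ Priya ∩ Rosa: 09:00-11:00, 14:30-16:30.
Imani ∩ Esperanza ∩ Priya ∩ Rosa ∩ Ana: 09:00-11:00, 14:30-16:30.
Those are the intersection windows.
Summing the common windows: 120 + 120 = 240 minutes.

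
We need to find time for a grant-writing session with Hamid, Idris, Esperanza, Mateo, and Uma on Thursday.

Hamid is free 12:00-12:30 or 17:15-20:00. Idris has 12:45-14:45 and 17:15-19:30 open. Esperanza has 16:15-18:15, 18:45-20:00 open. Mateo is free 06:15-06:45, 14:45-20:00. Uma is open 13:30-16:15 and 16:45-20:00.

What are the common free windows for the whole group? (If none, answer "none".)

17:15-18:15, 18:45-19:30

Hamid ∩ Idris: 17:15-19:30.
Hamid ∩ Idris ∩ Esperanza: 17:15-18:15, 18:45-19:30.
Hamid ∩ Idris ∩ Esperanza ∩ Mateo: 17:15-18:15, 18:45-19:30.
Hamid ∩ Idris ∩ Esperanza ∩ Mateo ∩ Uma: 17:15-18:15, 18:45-19:30.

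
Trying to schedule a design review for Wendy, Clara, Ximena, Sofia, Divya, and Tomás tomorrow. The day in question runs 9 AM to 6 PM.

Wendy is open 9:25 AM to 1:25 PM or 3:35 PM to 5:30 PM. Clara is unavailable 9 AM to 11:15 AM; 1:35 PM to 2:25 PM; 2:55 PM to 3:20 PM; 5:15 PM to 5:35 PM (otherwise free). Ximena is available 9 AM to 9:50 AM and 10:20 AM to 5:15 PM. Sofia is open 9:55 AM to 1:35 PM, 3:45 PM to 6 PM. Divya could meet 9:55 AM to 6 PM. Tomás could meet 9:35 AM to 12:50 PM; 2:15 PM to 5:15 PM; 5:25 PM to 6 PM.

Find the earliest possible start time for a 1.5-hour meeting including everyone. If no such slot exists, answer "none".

Wendy free: 09:25-13:25, 15:35-17:30.
Clara free: 11:15-13:35, 14:25-14:55, 15:20-17:15, 17:35-18:00 (invert busy blocks within the working day).
Ximena free: 09:00-09:50, 10:20-17:15.
Sofia free: 09:55-13:35, 15:45-18:00.
Divya free: 09:55-18:00.
Tomás free: 09:35-12:50, 14:15-17:15, 17:25-18:00.
Wendy ∩ Clara: 11:15-13:25, 15:35-17:15.
Wendy ∩ Clara ∩ Ximena: 11:15-13:25, 15:35-17:15.
Wendy ∩ Clara ∩ Ximena ∩ Sofia: 11:15-13:25, 15:45-17:15.
Wendy ∩ Clara ∩ Ximena ∩ Sofia ∩ Divya: 11:15-13:25, 15:45-17:15.
Wendy ∩ Clara ∩ Ximena ∩ Sofia ∩ Divya ∩ Tomás: 11:15-12:50, 15:45-17:15.
Those are the intersection windows.
The first common window of at least 90 minutes is 11:15-12:50, so the earliest start is 11:15.

11:15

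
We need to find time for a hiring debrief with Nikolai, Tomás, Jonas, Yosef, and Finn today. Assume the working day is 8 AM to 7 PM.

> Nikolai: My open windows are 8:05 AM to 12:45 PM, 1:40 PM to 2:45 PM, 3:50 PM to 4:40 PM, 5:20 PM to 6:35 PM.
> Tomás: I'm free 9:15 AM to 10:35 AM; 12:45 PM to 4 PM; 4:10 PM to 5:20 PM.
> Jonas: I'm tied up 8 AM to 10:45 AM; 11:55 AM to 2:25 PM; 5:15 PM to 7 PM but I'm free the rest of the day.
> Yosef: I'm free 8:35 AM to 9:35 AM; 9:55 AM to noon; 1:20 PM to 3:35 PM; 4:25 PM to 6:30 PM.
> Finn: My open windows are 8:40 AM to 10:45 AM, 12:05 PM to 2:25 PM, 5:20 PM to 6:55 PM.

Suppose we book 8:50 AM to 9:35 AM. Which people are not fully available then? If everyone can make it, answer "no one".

Nikolai free: 08:05-12:45, 13:40-14:45, 15:50-16:40, 17:20-18:35.
Tomás free: 09:15-10:35, 12:45-16:00, 16:10-17:20.
Jonas free: 10:45-11:55, 14:25-17:15 (invert busy blocks within the working day).
Yosef free: 08:35-09:35, 09:55-12:00, 13:20-15:35, 16:25-18:30.
Finn free: 08:40-10:45, 12:05-14:25, 17:20-18:55.
Nikolai: free for 08:50-09:35. Tomás: not fully free for 08:50-09:35. Jonas: not fully free for 08:50-09:35. Yosef: free for 08:50-09:35. Finn: free for 08:50-09:35.

Jonas, Tomás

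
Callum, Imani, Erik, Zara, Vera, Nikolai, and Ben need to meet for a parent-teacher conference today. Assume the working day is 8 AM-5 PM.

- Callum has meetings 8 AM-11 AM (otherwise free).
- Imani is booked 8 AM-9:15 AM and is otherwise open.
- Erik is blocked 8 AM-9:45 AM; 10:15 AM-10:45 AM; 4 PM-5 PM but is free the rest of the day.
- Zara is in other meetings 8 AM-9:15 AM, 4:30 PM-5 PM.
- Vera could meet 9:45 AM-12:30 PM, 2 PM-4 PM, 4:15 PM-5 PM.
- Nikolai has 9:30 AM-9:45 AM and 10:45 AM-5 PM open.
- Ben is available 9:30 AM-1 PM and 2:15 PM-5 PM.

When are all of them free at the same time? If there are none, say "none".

11:00-12:30, 14:15-16:00

Callum free: 11:00-17:00 (invert busy blocks within the working day).
Imani free: 09:15-17:00 (invert busy blocks within the working day).
Erik free: 09:45-10:15, 10:45-16:00 (invert busy blocks within the working day).
Zara free: 09:15-16:30 (invert busy blocks within the working day).
Vera free: 09:45-12:30, 14:00-16:00, 16:15-17:00.
Nikolai free: 09:30-09:45, 10:45-17:00.
Ben free: 09:30-13:00, 14:15-17:00.
Callum ∩ Imani: 11:00-17:00.
Callum ∩ Imani ∩ Erik: 11:00-16:00.
Callum ∩ Imani ∩ Erik ∩ Zara: 11:00-16:00.
Callum ∩ Imani ∩ Erik ∩ Zara ∩ Vera: 11:00-12:30, 14:00-16:00.
Callum ∩ Imani ∩ Erik ∩ Zara ∩ Vera ∩ Nikolai: 11:00-12:30, 14:00-16:00.
Callum ∩ Imani ∩ Erik ∩ Zara ∩ Vera ∩ Nikolai ∩ Ben: 11:00-12:30, 14:15-16:00.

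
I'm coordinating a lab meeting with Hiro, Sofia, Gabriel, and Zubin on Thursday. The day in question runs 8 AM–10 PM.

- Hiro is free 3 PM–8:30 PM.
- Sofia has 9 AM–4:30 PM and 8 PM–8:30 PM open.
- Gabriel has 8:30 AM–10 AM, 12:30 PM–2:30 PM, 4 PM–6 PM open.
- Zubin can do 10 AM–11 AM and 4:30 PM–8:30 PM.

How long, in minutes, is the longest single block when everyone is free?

0

Hiro ∩ Sofia: 15:00-16:30, 20:00-20:30.
Hiro ∩ Sofia ∩ Gabriel: 16:00-16:30.
Hiro ∩ Sofia ∩ Gabriel ∩ Zubin: ∅.
There is no time when everyone is free.
No common window exists, so the longest block is 0 minutes.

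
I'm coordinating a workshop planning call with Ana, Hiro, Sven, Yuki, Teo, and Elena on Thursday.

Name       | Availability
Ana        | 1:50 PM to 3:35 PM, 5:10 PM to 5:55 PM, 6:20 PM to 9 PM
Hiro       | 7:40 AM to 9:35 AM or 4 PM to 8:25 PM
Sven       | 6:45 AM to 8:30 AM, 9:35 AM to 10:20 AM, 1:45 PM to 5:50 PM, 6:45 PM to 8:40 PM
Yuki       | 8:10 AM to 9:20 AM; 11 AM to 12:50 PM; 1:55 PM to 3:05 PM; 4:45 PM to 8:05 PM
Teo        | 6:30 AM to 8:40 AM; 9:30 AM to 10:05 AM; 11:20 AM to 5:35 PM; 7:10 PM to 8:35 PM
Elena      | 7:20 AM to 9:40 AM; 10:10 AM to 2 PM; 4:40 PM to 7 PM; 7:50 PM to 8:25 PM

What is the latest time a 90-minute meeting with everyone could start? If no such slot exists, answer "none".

Ana ∩ Hiro: 17:10-17:55, 18:20-20:25.
Ana ∩ Hiro ∩ Sven: 17:10-17:50, 18:45-20:25.
Ana ∩ Hiro ∩ Sven ∩ Yuki: 17:10-17:50, 18:45-20:05.
Ana ∩ Hiro ∩ Sven ∩ Yuki ∩ Teo: 17:10-17:35, 19:10-20:05.
Ana ∩ Hiro ∩ Sven ∩ Yuki ∩ Teo ∩ Elena: 17:10-17:35, 19:50-20:05.
Those are the intersection windows.
No common window is at least 90 minutes long.

none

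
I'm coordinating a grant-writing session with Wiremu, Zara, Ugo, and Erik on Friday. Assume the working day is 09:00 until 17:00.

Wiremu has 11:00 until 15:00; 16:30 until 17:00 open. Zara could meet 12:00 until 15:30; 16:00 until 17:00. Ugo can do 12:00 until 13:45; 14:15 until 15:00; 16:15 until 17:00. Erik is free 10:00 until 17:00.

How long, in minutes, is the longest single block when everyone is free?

105

Wiremu ∩ Zara: 12:00-15:00, 16:30-17:00.
Wiremu ∩ Zara ∩ Ugo: 12:00-13:45, 14:15-15:00, 16:30-17:00.
Wiremu ∩ Zara ∩ Ugo ∩ Erik: 12:00-13:45, 14:15-15:00, 16:30-17:00.
So the common availability across everyone is 12:00-13:45, 14:15-15:00, 16:30-17:00.
The longest is 12:00-13:45 at 105 minutes.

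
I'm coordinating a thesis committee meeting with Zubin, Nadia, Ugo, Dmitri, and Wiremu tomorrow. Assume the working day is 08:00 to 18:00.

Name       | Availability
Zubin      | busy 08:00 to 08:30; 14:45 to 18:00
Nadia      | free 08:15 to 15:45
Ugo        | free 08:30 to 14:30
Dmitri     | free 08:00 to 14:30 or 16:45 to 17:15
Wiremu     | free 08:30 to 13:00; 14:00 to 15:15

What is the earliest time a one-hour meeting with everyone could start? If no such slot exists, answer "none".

Zubin free: 08:30-14:45 (invert busy blocks within the working day).
Nadia free: 08:15-15:45.
Ugo free: 08:30-14:30.
Dmitri free: 08:00-14:30, 16:45-17:15.
Wiremu free: 08:30-13:00, 14:00-15:15.
Zubin ∩ Nadia: 08:30-14:45.
Zubin ∩ Nadia ∩ Ugo: 08:30-14:30.
Zubin ∩ Nadia ∩ Ugo ∩ Dmitri: 08:30-14:30.
Zubin ∩ Nadia ∩ Ugo ∩ Dmitri ∩ Wiremu: 08:30-13:00, 14:00-14:30.
The first common window of at least 60 minutes is 08:30-13:00, so the earliest start is 08:30.

08:30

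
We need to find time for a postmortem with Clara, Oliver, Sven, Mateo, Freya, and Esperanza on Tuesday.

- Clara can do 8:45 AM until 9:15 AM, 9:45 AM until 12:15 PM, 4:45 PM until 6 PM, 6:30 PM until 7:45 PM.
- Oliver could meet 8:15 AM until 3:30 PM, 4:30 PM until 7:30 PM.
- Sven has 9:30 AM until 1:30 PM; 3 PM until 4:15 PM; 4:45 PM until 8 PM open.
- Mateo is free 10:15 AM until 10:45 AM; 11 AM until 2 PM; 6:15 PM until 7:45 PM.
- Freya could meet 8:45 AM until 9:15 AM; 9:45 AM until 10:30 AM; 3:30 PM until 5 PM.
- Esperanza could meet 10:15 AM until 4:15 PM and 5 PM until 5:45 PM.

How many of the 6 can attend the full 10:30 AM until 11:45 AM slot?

4

Clara, Oliver, Sven, and Esperanza can make the full 10:30-11:45 slot — that's 4.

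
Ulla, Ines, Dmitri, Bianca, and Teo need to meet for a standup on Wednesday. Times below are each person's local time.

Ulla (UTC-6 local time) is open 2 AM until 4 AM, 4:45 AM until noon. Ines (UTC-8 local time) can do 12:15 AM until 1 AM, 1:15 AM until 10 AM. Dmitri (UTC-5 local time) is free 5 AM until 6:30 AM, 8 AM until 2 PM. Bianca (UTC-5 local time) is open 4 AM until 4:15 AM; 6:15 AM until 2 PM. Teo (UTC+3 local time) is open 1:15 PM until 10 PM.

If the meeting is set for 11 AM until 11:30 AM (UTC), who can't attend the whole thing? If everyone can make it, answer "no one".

Ulla in UTC: 08:00-10:00, 10:45-18:00 (add 6h to convert from UTC-6).
Ines in UTC: 08:15-09:00, 09:15-18:00 (add 8h to convert from UTC-8).
Dmitri in UTC: 10:00-11:30, 13:00-19:00 (add 5h to convert from UTC-5).
Bianca in UTC: 09:00-09:15, 11:15-19:00 (add 5h to convert from UTC-5).
Teo in UTC: 10:15-19:00 (subtract 3h to convert from UTC+3).
Ulla: free for 11:00-11:30. Ines: free for 11:00-11:30. Dmitri: free for 11:00-11:30. Bianca: not fully free for 11:00-11:30. Teo: free for 11:00-11:30.

Bianca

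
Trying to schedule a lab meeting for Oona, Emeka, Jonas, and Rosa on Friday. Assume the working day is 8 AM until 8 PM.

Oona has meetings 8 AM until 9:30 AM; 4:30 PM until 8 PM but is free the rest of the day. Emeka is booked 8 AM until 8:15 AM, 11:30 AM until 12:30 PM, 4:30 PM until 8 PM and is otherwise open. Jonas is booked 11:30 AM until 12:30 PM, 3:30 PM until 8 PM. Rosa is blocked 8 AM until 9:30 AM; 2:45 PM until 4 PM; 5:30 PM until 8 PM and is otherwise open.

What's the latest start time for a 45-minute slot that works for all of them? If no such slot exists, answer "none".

14:00

Oona free: 09:30-16:30 (invert busy blocks within the working day).
Emeka free: 08:15-11:30, 12:30-16:30 (invert busy blocks within the working day).
Jonas free: 08:00-11:30, 12:30-15:30 (invert busy blocks within the working day).
Rosa free: 09:30-14:45, 16:00-17:30 (invert busy blocks within the working day).
Oona ∩ Emeka: 09:30-11:30, 12:30-16:30.
Oona ∩ Emeka ∩ Jonas: 09:30-11:30, 12:30-15:30.
Oona ∩ Emeka ∩ Jonas ∩ Rosa: 09:30-11:30, 12:30-14:45.
The last common window of at least 45 minutes is 12:30-14:45; a 45-minute meeting can start as late as 14:00 and still end by 14:45.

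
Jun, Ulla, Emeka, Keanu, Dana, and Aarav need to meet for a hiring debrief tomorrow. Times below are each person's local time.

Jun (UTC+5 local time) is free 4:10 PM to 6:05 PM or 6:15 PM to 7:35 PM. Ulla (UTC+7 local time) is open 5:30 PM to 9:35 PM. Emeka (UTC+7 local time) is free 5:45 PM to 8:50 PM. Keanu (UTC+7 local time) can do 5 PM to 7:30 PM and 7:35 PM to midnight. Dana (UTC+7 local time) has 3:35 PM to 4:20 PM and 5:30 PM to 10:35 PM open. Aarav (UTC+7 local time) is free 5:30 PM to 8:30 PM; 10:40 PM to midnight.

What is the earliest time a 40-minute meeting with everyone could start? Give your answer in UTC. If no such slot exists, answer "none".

Jun in UTC: 11:10-13:05, 13:15-14:35 (subtract 5h to convert from UTC+5).
Ulla in UTC: 10:30-14:35 (subtract 7h to convert from UTC+7).
Emeka in UTC: 10:45-13:50 (subtract 7h to convert from UTC+7).
Keanu in UTC: 10:00-12:30, 12:35-17:00 (subtract 7h to convert from UTC+7).
Dana in UTC: 08:35-09:20, 10:30-15:35 (subtract 7h to convert from UTC+7).
Aarav in UTC: 10:30-13:30, 15:40-17:00 (subtract 7h to convert from UTC+7).
Jun ∩ Ulla: 11:10-13:05, 13:15-14:35.
Jun ∩ Ulla ∩ Emeka: 11:10-13:05, 13:15-13:50.
Jun ∩ Ulla ∩ Emeka ∩ Keanu: 11:10-12:30, 12:35-13:05, 13:15-13:50.
Jun ∩ Ulla ∩ Emeka ∩ Keanu ∩ Dana: 11:10-12:30, 12:35-13:05, 13:15-13:50.
Jun ∩ Ulla ∩ Emeka ∩ Keanu ∩ Dana ∩ Aarav: 11:10-12:30, 12:35-13:05, 13:15-13:30.
The first common window of at least 40 minutes is 11:10-12:30, so the earliest start is 11:10.

11:10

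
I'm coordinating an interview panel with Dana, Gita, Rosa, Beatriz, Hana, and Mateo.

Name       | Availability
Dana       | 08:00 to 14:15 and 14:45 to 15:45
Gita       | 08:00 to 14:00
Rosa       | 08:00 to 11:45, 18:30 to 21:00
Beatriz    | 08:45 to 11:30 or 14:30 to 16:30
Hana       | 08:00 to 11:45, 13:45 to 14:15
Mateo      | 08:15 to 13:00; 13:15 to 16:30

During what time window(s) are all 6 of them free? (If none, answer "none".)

08:45-11:30

Dana ∩ Gita: 08:00-14:00.
Dana ∩ Gita ∩ Rosa: 08:00-11:45.
Dana ∩ Gita ∩ Rosa ∩ Beatriz: 08:45-11:30.
Dana ∩ Gita ∩ Rosa ∩ Beatriz ∩ Hana: 08:45-11:30.
Dana ∩ Gita ∩ Rosa ∩ Beatriz ∩ Hana ∩ Mateo: 08:45-11:30.
So the common availability across everyone is 08:45-11:30.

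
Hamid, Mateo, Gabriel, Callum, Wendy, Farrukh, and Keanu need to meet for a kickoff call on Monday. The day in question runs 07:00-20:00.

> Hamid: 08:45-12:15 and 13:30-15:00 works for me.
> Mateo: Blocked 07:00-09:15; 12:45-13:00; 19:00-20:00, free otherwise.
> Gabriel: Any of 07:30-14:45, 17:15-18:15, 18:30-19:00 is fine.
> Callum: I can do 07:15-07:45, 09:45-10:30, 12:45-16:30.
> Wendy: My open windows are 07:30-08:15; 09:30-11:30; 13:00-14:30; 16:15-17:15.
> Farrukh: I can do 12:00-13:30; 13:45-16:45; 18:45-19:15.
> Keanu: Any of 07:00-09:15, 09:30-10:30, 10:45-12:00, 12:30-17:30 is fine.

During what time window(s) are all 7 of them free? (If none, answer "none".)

13:45-14:30

Hamid free: 08:45-12:15, 13:30-15:00.
Mateo free: 09:15-12:45, 13:00-19:00 (invert busy blocks within the working day).
Gabriel free: 07:30-14:45, 17:15-18:15, 18:30-19:00.
Callum free: 07:15-07:45, 09:45-10:30, 12:45-16:30.
Wendy free: 07:30-08:15, 09:30-11:30, 13:00-14:30, 16:15-17:15.
Farrukh free: 12:00-13:30, 13:45-16:45, 18:45-19:15.
Keanu free: 07:00-09:15, 09:30-10:30, 10:45-12:00, 12:30-17:30.
Hamid ∩ Mateo: 09:15-12:15, 13:30-15:00.
Hamid ∩ Mateo ∩ Gabriel: 09:15-12:15, 13:30-14:45.
Hamid ∩ Mateo ∩ Gabriel ∩ Callum: 09:45-10:30, 13:30-14:45.
Hamid ∩ Mateo ∩ Gabriel ∩ Callum ∩ Wendy: 09:45-10:30, 13:30-14:30.
Hamid ∩ Mateo ∩ Gabriel ∩ Callum ∩ Wendy ∩ Farrukh: 13:45-14:30.
Hamid ∩ Mateo ∩ Gabriel ∩ Callum ∩ Wendy ∩ Farrukh ∩ Keanu: 13:45-14:30.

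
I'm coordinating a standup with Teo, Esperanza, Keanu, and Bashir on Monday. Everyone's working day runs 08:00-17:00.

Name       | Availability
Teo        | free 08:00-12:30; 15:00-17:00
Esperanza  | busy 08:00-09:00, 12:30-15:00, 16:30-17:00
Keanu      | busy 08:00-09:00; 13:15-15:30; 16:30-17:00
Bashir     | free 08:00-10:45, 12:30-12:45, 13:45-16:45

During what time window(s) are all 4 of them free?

09:00-10:45, 15:30-16:30

Teo free: 08:00-12:30, 15:00-17:00.
Esperanza free: 09:00-12:30, 15:00-16:30 (invert busy blocks within the working day).
Keanu free: 09:00-13:15, 15:30-16:30 (invert busy blocks within the working day).
Bashir free: 08:00-10:45, 12:30-12:45, 13:45-16:45.
Teo ∩ Esperanza: 09:00-12:30, 15:00-16:30.
Teo ∩ Esperanza ∩ Keanu: 09:00-12:30, 15:30-16:30.
Teo ∩ Esperanza ∩ Keanu ∩ Bashir: 09:00-10:45, 15:30-16:30.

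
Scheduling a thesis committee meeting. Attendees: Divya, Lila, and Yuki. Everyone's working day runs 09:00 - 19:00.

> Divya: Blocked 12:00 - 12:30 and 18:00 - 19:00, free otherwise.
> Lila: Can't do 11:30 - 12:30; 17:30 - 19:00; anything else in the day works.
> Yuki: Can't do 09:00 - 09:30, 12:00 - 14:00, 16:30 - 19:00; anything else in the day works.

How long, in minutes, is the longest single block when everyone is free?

Divya free: 09:00-12:00, 12:30-18:00 (invert busy blocks within the working day).
Lila free: 09:00-11:30, 12:30-17:30 (invert busy blocks within the working day).
Yuki free: 09:30-12:00, 14:00-16:30 (invert busy blocks within the working day).
Divya ∩ Lila: 09:00-11:30, 12:30-17:30.
Divya ∩ Lila ∩ Yuki: 09:30-11:30, 14:00-16:30.
The longest is 14:00-16:30 at 150 minutes.

150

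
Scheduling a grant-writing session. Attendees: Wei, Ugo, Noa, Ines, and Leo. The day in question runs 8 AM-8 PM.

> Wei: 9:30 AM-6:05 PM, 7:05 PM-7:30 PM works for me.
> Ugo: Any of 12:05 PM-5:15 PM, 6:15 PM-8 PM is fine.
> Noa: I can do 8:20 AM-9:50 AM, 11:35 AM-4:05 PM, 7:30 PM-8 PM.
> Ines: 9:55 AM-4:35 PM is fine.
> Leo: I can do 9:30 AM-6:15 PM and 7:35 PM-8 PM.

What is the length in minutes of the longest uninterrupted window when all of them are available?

Wei ∩ Ugo: 12:05-17:15, 19:05-19:30.
Wei ∩ Ugo ∩ Noa: 12:05-16:05.
Wei ∩ Ugo ∩ Noa ∩ Ines: 12:05-16:05.
Wei ∩ Ugo ∩ Noa ∩ Ines ∩ Leo: 12:05-16:05.
The longest is 12:05-16:05 at 240 minutes.

240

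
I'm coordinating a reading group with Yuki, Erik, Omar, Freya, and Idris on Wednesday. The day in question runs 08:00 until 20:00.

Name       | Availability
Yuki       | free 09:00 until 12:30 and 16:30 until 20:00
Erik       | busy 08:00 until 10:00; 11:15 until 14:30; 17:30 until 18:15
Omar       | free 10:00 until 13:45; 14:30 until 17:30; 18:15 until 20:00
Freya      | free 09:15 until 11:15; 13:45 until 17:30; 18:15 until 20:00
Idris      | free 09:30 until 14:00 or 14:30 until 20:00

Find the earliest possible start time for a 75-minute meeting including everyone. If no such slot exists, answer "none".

Yuki free: 09:00-12:30, 16:30-20:00.
Erik free: 10:00-11:15, 14:30-17:30, 18:15-20:00 (invert busy blocks within the working day).
Omar free: 10:00-13:45, 14:30-17:30, 18:15-20:00.
Freya free: 09:15-11:15, 13:45-17:30, 18:15-20:00.
Idris free: 09:30-14:00, 14:30-20:00.
Yuki ∩ Erik: 10:00-11:15, 16:30-17:30, 18:15-20:00.
Yuki ∩ Erik ∩ Omar: 10:00-11:15, 16:30-17:30, 18:15-20:00.
Yuki ∩ Erik ∩ Omar ∩ Freya: 10:00-11:15, 16:30-17:30, 18:15-20:00.
Yuki ∩ Erik ∩ Omar ∩ Freya ∩ Idris: 10:00-11:15, 16:30-17:30, 18:15-20:00.
The first common window of at least 75 minutes is 10:00-11:15, so the earliest start is 10:00.

10:00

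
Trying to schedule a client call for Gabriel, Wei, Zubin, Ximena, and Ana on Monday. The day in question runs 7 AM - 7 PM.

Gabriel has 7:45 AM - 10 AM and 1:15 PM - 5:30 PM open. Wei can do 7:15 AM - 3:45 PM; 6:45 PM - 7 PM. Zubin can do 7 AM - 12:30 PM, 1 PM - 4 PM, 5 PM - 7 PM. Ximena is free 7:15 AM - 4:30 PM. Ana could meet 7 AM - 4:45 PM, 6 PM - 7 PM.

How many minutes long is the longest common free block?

150

Gabriel ∩ Wei: 07:45-10:00, 13:15-15:45.
Gabriel ∩ Wei ∩ Zubin: 07:45-10:00, 13:15-15:45.
Gabriel ∩ Wei ∩ Zubin ∩ Ximena: 07:45-10:00, 13:15-15:45.
Gabriel ∩ Wei ∩ Zubin ∩ Ximena ∩ Ana: 07:45-10:00, 13:15-15:45.
The longest is 13:15-15:45 at 150 minutes.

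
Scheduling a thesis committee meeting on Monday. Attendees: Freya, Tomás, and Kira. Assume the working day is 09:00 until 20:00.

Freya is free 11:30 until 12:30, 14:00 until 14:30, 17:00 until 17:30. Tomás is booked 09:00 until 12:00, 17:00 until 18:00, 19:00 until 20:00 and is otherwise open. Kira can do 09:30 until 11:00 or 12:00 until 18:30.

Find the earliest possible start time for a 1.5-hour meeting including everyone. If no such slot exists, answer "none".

Freya free: 11:30-12:30, 14:00-14:30, 17:00-17:30.
Tomás free: 12:00-17:00, 18:00-19:00 (invert busy blocks within the working day).
Kira free: 09:30-11:00, 12:00-18:30.
Freya ∩ Tomás: 12:00-12:30, 14:00-14:30.
Freya ∩ Tomás ∩ Kira: 12:00-12:30, 14:00-14:30.
Those are the intersection windows.
No common window is at least 90 minutes long.

none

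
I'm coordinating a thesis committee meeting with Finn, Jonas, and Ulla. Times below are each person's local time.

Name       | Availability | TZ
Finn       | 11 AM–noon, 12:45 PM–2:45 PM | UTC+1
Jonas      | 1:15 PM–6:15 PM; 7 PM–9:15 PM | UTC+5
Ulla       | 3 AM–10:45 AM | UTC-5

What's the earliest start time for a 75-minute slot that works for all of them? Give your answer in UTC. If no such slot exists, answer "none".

Finn in UTC: 10:00-11:00, 11:45-13:45 (subtract 1h to convert from UTC+1).
Jonas in UTC: 08:15-13:15, 14:00-16:15 (subtract 5h to convert from UTC+5).
Ulla in UTC: 08:00-15:45 (add 5h to convert from UTC-5).
Finn ∩ Jonas: 10:00-11:00, 11:45-13:15.
Finn ∩ Jonas ∩ Ulla: 10:00-11:00, 11:45-13:15.
The first common window of at least 75 minutes is 11:45-13:15, so the earliest start is 11:45.

11:45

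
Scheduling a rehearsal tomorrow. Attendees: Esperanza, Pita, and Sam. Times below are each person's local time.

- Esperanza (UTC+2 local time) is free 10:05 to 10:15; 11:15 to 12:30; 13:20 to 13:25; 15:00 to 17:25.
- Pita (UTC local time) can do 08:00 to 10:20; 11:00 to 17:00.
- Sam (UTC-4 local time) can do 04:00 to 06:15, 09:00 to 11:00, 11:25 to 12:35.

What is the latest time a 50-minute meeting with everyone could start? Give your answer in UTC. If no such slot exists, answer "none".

Esperanza in UTC: 08:05-08:15, 09:15-10:30, 11:20-11:25, 13:00-15:25 (subtract 2h to convert from UTC+2).
Pita in UTC: 08:00-10:20, 11:00-17:00.
Sam in UTC: 08:00-10:15, 13:00-15:00, 15:25-16:35 (add 4h to convert from UTC-4).
Esperanza ∩ Pita: 08:05-08:15, 09:15-10:20, 11:20-11:25, 13:00-15:25.
Esperanza ∩ Pita ∩ Sam: 08:05-08:15, 09:15-10:15, 13:00-15:00.
Those are the intersection windows.
The last common window of at least 50 minutes is 13:00-15:00; a 50-minute meeting can start as late as 14:10 and still end by 15:00.

14:10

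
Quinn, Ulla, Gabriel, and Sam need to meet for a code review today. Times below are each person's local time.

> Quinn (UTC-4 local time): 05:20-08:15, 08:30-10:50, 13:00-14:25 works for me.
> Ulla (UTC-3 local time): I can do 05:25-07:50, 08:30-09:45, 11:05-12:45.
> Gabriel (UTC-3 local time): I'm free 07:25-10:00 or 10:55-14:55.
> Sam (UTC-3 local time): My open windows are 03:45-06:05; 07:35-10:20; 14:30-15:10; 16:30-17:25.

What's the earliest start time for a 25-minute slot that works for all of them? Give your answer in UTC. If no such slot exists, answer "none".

11:30

Quinn in UTC: 09:20-12:15, 12:30-14:50, 17:00-18:25 (add 4h to convert from UTC-4).
Ulla in UTC: 08:25-10:50, 11:30-12:45, 14:05-15:45 (add 3h to convert from UTC-3).
Gabriel in UTC: 10:25-13:00, 13:55-17:55 (add 3h to convert from UTC-3).
Sam in UTC: 06:45-09:05, 10:35-13:20, 17:30-18:10, 19:30-20:25 (add 3h to convert from UTC-3).
Quinn ∩ Ulla: 09:20-10:50, 11:30-12:15, 12:30-12:45, 14:05-14:50.
Quinn ∩ Ulla ∩ Gabriel: 10:25-10:50, 11:30-12:15, 12:30-12:45, 14:05-14:50.
Quinn ∩ Ulla ∩ Gabriel ∩ Sam: 10:35-10:50, 11:30-12:15, 12:30-12:45.
Those are the intersection windows.
The first common window of at least 25 minutes is 11:30-12:15, so the earliest start is 11:30.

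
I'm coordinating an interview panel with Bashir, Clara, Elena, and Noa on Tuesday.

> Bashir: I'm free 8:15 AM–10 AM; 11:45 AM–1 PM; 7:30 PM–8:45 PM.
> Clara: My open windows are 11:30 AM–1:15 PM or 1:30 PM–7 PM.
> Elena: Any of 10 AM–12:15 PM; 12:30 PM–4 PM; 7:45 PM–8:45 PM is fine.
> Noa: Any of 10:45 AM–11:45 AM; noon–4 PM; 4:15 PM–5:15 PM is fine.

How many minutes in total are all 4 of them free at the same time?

45

Bashir ∩ Clara: 11:45-13:00.
Bashir ∩ Clara ∩ Elena: 11:45-12:15, 12:30-13:00.
Bashir ∩ Clara ∩ Elena ∩ Noa: 12:00-12:15, 12:30-13:00.
Summing the common windows: 15 + 30 = 45 minutes.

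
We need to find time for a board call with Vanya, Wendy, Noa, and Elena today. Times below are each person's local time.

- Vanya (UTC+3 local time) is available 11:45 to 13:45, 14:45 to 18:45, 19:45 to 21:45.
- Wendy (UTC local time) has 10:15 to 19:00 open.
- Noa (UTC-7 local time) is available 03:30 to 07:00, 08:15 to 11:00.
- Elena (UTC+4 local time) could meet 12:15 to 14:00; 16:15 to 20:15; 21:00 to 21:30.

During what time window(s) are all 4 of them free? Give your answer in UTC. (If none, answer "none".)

12:15-14:00, 15:15-15:45, 17:00-17:30

Vanya in UTC: 08:45-10:45, 11:45-15:45, 16:45-18:45 (subtract 3h to convert from UTC+3).
Wendy in UTC: 10:15-19:00.
Noa in UTC: 10:30-14:00, 15:15-18:00 (add 7h to convert from UTC-7).
Elena in UTC: 08:15-10:00, 12:15-16:15, 17:00-17:30 (subtract 4h to convert from UTC+4).
Vanya ∩ Wendy: 10:15-10:45, 11:45-15:45, 16:45-18:45.
Vanya ∩ Wendy ∩ Noa: 10:30-10:45, 11:45-14:00, 15:15-15:45, 16:45-18:00.
Vanya ∩ Wendy ∩ Noa ∩ Elena: 12:15-14:00, 15:15-15:45, 17:00-17:30.
So the common availability across everyone is 12:15-14:00, 15:15-15:45, 17:00-17:30.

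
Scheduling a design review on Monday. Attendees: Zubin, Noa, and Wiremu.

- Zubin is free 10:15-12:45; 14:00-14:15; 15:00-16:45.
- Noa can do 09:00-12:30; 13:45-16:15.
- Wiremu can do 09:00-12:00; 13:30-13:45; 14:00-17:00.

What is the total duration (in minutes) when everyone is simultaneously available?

195

Zubin ∩ Noa: 10:15-12:30, 14:00-14:15, 15:00-16:15.
Zubin ∩ Noa ∩ Wiremu: 10:15-12:00, 14:00-14:15, 15:00-16:15.
Summing the common windows: 105 + 15 + 75 = 195 minutes.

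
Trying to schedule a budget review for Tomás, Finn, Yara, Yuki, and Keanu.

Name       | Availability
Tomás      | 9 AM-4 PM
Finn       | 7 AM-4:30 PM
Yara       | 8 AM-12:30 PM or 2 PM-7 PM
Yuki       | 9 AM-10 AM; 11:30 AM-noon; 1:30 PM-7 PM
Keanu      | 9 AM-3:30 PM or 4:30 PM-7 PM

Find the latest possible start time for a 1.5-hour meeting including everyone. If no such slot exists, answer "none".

Tomás ∩ Finn: 09:00-16:00.
Tomás ∩ Finn ∩ Yara: 09:00-12:30, 14:00-16:00.
Tomás ∩ Finn ∩ Yara ∩ Yuki: 09:00-10:00, 11:30-12:00, 14:00-16:00.
Tomás ∩ Finn ∩ Yara ∩ Yuki ∩ Keanu: 09:00-10:00, 11:30-12:00, 14:00-15:30.
The last common window of at least 90 minutes is 14:00-15:30; a 90-minute meeting can start as late as 14:00 and still end by 15:30.

14:00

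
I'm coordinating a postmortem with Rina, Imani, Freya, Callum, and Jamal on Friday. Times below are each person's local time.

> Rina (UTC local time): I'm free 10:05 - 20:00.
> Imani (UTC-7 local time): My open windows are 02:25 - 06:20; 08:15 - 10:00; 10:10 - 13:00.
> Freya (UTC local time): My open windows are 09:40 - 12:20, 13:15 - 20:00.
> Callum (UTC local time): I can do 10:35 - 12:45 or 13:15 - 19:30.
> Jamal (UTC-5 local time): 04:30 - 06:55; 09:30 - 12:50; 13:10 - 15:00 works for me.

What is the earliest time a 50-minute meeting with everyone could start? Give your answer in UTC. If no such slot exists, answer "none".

10:35

Rina in UTC: 10:05-20:00.
Imani in UTC: 09:25-13:20, 15:15-17:00, 17:10-20:00 (add 7h to convert from UTC-7).
Freya in UTC: 09:40-12:20, 13:15-20:00.
Callum in UTC: 10:35-12:45, 13:15-19:30.
Jamal in UTC: 09:30-11:55, 14:30-17:50, 18:10-20:00 (add 5h to convert from UTC-5).
Rina ∩ Imani: 10:05-13:20, 15:15-17:00, 17:10-20:00.
Rina ∩ Imani ∩ Freya: 10:05-12:20, 13:15-13:20, 15:15-17:00, 17:10-20:00.
Rina ∩ Imani ∩ Freya ∩ Callum: 10:35-12:20, 13:15-13:20, 15:15-17:00, 17:10-19:30.
Rina ∩ Imani ∩ Freya ∩ Callum ∩ Jamal: 10:35-11:55, 15:15-17:00, 17:10-17:50, 18:10-19:30.
The first common window of at least 50 minutes is 10:35-11:55, so the earliest start is 10:35.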